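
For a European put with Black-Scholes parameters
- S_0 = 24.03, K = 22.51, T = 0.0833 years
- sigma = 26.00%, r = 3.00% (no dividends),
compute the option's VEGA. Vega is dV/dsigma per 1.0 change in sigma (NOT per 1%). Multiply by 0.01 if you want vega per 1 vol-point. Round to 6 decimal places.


d1 = 0.9415970543; d2 = 0.8665565319
phi(d1) = 0.2560862340; exp(-qT) = 1.0000000000; exp(-rT) = 0.9975041199
Vega = S * exp(-qT) * phi(d1) * sqrt(T) = 24.0300 * 1.0000000000 * 0.2560862340 * 0.2886173938 = 1.776080

Answer: Vega = 1.776080


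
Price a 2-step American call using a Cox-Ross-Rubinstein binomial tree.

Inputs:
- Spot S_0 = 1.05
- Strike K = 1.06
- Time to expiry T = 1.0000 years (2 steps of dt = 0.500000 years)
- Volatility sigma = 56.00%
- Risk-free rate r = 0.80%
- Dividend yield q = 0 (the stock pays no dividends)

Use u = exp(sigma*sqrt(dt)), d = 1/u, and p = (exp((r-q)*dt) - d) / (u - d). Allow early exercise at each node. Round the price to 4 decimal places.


dt = T/N = 0.500000
u = exp(sigma*sqrt(dt)) = 1.485839; d = 1/u = 0.673020
p = (exp((r-q)*dt) - d) / (u - d) = 0.407210
Discount per step: exp(-r*dt) = 0.996008
Stock lattice S(k, i) with i counting down-moves:
  k=0: S(0,0) = 1.0500
  k=1: S(1,0) = 1.5601; S(1,1) = 0.7067
  k=2: S(2,0) = 2.3181; S(2,1) = 1.0500; S(2,2) = 0.4756
Terminal payoffs V(N, i) = max(S_T - K, 0):
  V(2,0) = 1.258104; V(2,1) = 0.000000; V(2,2) = 0.000000
Backward induction: V(k, i) = exp(-r*dt) * [p * V(k+1, i) + (1-p) * V(k+1, i+1)]; then take max(V_cont, immediate exercise) for American.
  V(1,0) = exp(-r*dt) * [p*1.258104 + (1-p)*0.000000] = 0.510267; exercise = 0.500131; V(1,0) = max -> 0.510267
  V(1,1) = exp(-r*dt) * [p*0.000000 + (1-p)*0.000000] = 0.000000; exercise = 0.000000; V(1,1) = max -> 0.000000
  V(0,0) = exp(-r*dt) * [p*0.510267 + (1-p)*0.000000] = 0.206956; exercise = 0.000000; V(0,0) = max -> 0.206956

Answer: Price = V(0,0) = 0.2070


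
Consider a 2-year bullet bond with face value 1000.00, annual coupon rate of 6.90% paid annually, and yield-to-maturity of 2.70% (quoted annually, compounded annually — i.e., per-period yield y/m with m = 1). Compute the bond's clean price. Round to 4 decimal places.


Answer: Price = 1080.7165

Derivation:
Coupon per period c = face * coupon_rate / m = 69.000000
Periods per year m = 1; per-period yield y/m = 0.027000
Number of cashflows N = 2
Cashflows (t years, CF_t, discount factor 1/(1+y/m)^(m*t), PV):
  t = 1.0000: CF_t = 69.000000, DF = 0.973710, PV = 67.185979
  t = 2.0000: CF_t = 1069.000000, DF = 0.948111, PV = 1013.530490
Price P = sum_t PV_t = 1080.716468


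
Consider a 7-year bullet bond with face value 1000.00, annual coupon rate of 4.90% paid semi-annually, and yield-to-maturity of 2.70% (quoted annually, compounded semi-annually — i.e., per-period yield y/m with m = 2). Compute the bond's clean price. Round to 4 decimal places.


Answer: Price = 1139.4687

Derivation:
Coupon per period c = face * coupon_rate / m = 24.500000
Periods per year m = 2; per-period yield y/m = 0.013500
Number of cashflows N = 14
Cashflows (t years, CF_t, discount factor 1/(1+y/m)^(m*t), PV):
  t = 0.5000: CF_t = 24.500000, DF = 0.986680, PV = 24.173656
  t = 1.0000: CF_t = 24.500000, DF = 0.973537, PV = 23.851658
  t = 1.5000: CF_t = 24.500000, DF = 0.960569, PV = 23.533950
  t = 2.0000: CF_t = 24.500000, DF = 0.947774, PV = 23.220474
  t = 2.5000: CF_t = 24.500000, DF = 0.935150, PV = 22.911173
  t = 3.0000: CF_t = 24.500000, DF = 0.922694, PV = 22.605992
  t = 3.5000: CF_t = 24.500000, DF = 0.910403, PV = 22.304876
  t = 4.0000: CF_t = 24.500000, DF = 0.898276, PV = 22.007771
  t = 4.5000: CF_t = 24.500000, DF = 0.886311, PV = 21.714624
  t = 5.0000: CF_t = 24.500000, DF = 0.874505, PV = 21.425381
  t = 5.5000: CF_t = 24.500000, DF = 0.862857, PV = 21.139991
  t = 6.0000: CF_t = 24.500000, DF = 0.851363, PV = 20.858403
  t = 6.5000: CF_t = 24.500000, DF = 0.840023, PV = 20.580565
  t = 7.0000: CF_t = 1024.500000, DF = 0.828834, PV = 849.140236
Price P = sum_t PV_t = 1139.468749


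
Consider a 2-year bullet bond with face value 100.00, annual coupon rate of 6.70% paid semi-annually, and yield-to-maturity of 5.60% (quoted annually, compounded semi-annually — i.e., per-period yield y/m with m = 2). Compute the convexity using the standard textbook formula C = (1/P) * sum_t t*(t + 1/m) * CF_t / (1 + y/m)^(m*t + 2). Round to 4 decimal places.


Coupon per period c = face * coupon_rate / m = 3.350000
Periods per year m = 2; per-period yield y/m = 0.028000
Number of cashflows N = 4
Cashflows (t years, CF_t, discount factor 1/(1+y/m)^(m*t), PV):
  t = 0.5000: CF_t = 3.350000, DF = 0.972763, PV = 3.258755
  t = 1.0000: CF_t = 3.350000, DF = 0.946267, PV = 3.169995
  t = 1.5000: CF_t = 3.350000, DF = 0.920493, PV = 3.083653
  t = 2.0000: CF_t = 103.350000, DF = 0.895422, PV = 92.541817
Price P = sum_t PV_t = 102.054220
Convexity numerator sum_t t*(t + 1/m) * CF_t / (1+y/m)^(m*t + 2):
  t = 0.5000: term = 1.541826
  t = 1.0000: term = 4.499493
  t = 1.5000: term = 8.753878
  t = 2.0000: term = 437.846414
Convexity = (1/P) * sum = 452.641612 / 102.054220 = 4.435305

Answer: Convexity = 4.4353


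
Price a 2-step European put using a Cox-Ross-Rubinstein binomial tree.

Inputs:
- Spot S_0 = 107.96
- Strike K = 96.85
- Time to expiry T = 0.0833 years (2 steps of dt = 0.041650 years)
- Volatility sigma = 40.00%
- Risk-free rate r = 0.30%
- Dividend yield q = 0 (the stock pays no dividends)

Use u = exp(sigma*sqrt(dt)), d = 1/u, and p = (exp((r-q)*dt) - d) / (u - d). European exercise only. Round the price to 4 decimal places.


dt = T/N = 0.041650
u = exp(sigma*sqrt(dt)) = 1.085058; d = 1/u = 0.921610
p = (exp((r-q)*dt) - d) / (u - d) = 0.480368
Discount per step: exp(-r*dt) = 0.999875
Stock lattice S(k, i) with i counting down-moves:
  k=0: S(0,0) = 107.9600
  k=1: S(1,0) = 117.1428; S(1,1) = 99.4970
  k=2: S(2,0) = 127.1068; S(2,1) = 107.9600; S(2,2) = 91.6974
Terminal payoffs V(N, i) = max(K - S_T, 0):
  V(2,0) = 0.000000; V(2,1) = 0.000000; V(2,2) = 5.152590
Backward induction: V(k, i) = exp(-r*dt) * [p * V(k+1, i) + (1-p) * V(k+1, i+1)].
  V(1,0) = exp(-r*dt) * [p*0.000000 + (1-p)*0.000000] = 0.000000
  V(1,1) = exp(-r*dt) * [p*0.000000 + (1-p)*5.152590] = 2.677119
  V(0,0) = exp(-r*dt) * [p*0.000000 + (1-p)*2.677119] = 1.390944

Answer: Price = V(0,0) = 1.3909


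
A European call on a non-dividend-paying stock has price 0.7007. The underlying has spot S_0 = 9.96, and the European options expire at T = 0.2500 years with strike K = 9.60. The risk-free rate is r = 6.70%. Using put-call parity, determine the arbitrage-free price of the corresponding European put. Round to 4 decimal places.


Answer: Put price = 0.1812

Derivation:
Put-call parity: C - P = S_0 * exp(-qT) - K * exp(-rT).
S_0 * exp(-qT) = 9.9600 * 1.00000000 = 9.96000000
K * exp(-rT) = 9.6000 * 0.98338950 = 9.44053921
P = C - S*exp(-qT) + K*exp(-rT)
P = 0.7007 - 9.96000000 + 9.44053921 = 0.1812


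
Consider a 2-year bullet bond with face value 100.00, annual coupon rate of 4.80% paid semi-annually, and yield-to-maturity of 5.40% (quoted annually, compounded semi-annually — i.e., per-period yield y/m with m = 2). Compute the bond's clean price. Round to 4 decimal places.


Answer: Price = 98.8768

Derivation:
Coupon per period c = face * coupon_rate / m = 2.400000
Periods per year m = 2; per-period yield y/m = 0.027000
Number of cashflows N = 4
Cashflows (t years, CF_t, discount factor 1/(1+y/m)^(m*t), PV):
  t = 0.5000: CF_t = 2.400000, DF = 0.973710, PV = 2.336904
  t = 1.0000: CF_t = 2.400000, DF = 0.948111, PV = 2.275466
  t = 1.5000: CF_t = 2.400000, DF = 0.923185, PV = 2.215644
  t = 2.0000: CF_t = 102.400000, DF = 0.898914, PV = 92.048811
Price P = sum_t PV_t = 98.876824


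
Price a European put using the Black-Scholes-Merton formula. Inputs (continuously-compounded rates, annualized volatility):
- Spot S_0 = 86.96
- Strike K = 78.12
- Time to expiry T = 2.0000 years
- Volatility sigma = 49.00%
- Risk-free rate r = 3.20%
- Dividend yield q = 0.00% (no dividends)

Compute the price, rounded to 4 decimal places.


d1 = (ln(S/K) + (r - q + 0.5*sigma^2) * T) / (sigma * sqrt(T)) = 0.59353986
d2 = d1 - sigma * sqrt(T) = -0.09942479
exp(-rT) = 0.93800500; exp(-qT) = 1.00000000
P = K * exp(-rT) * N(-d2) - S_0 * exp(-qT) * N(-d1)
N(-d1) = 0.27640996; N(-d2) = 0.53959950
P = 78.1200 * 0.93800500 * 0.53959950 - 86.9600 * 1.00000000 * 0.27640996 = 15.5036

Answer: Price = 15.5036


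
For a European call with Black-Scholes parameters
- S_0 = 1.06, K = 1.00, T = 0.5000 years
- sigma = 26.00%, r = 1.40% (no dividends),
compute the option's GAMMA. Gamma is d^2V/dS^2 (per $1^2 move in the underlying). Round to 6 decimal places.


Answer: Gamma = 1.852548

Derivation:
d1 = 0.4469399395; d2 = 0.2630921764
phi(d1) = 0.3610220696; exp(-qT) = 1.0000000000; exp(-rT) = 0.9930244429
Gamma = exp(-qT) * phi(d1) / (S * sigma * sqrt(T)) = 1.0000000000 * 0.3610220696 / (1.0600 * 0.2600 * 0.7071067812) = 1.852548


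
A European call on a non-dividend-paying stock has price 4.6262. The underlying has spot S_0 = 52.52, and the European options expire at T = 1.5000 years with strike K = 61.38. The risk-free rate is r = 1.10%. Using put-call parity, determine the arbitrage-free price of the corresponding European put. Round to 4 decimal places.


Answer: Put price = 12.4817

Derivation:
Put-call parity: C - P = S_0 * exp(-qT) - K * exp(-rT).
S_0 * exp(-qT) = 52.5200 * 1.00000000 = 52.52000000
K * exp(-rT) = 61.3800 * 0.98363538 = 60.37553959
P = C - S*exp(-qT) + K*exp(-rT)
P = 4.6262 - 52.52000000 + 60.37553959 = 12.4817


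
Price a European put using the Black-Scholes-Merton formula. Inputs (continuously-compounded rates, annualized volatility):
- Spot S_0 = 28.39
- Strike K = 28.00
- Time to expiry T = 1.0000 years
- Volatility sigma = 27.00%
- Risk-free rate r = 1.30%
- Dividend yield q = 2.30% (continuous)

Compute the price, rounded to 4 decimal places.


d1 = (ln(S/K) + (r - q + 0.5*sigma^2) * T) / (sigma * sqrt(T)) = 0.14919430
d2 = d1 - sigma * sqrt(T) = -0.12080570
exp(-rT) = 0.98708414; exp(-qT) = 0.97726248
P = K * exp(-rT) * N(-d2) - S_0 * exp(-qT) * N(-d1)
N(-d1) = 0.44070016; N(-d2) = 0.54807753
P = 28.0000 * 0.98708414 * 0.54807753 - 28.3900 * 0.97726248 * 0.44070016 = 2.9210

Answer: Price = 2.9210


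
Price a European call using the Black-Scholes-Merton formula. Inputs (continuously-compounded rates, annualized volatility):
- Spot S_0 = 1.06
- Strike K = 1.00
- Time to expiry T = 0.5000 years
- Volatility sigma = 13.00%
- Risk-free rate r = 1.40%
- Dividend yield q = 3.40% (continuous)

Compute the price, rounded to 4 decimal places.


Answer: Price = 0.0669

Derivation:
d1 = (ln(S/K) + (r - q + 0.5*sigma^2) * T) / (sigma * sqrt(T)) = 0.57105844
d2 = d1 - sigma * sqrt(T) = 0.47913456
exp(-rT) = 0.99302444; exp(-qT) = 0.98314368
C = S_0 * exp(-qT) * N(d1) - K * exp(-rT) * N(d2)
N(d1) = 0.71601998; N(d2) = 0.68407855
C = 1.0600 * 0.98314368 * 0.71601998 - 1.0000 * 0.99302444 * 0.68407855 = 0.0669


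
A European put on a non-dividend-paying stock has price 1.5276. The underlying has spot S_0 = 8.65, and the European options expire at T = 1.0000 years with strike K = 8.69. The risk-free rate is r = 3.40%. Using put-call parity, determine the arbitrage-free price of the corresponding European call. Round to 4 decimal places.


Answer: Call price = 1.7781

Derivation:
Put-call parity: C - P = S_0 * exp(-qT) - K * exp(-rT).
S_0 * exp(-qT) = 8.6500 * 1.00000000 = 8.65000000
K * exp(-rT) = 8.6900 * 0.96657150 = 8.39950638
C = P + S*exp(-qT) - K*exp(-rT)
C = 1.5276 + 8.65000000 - 8.39950638 = 1.7781


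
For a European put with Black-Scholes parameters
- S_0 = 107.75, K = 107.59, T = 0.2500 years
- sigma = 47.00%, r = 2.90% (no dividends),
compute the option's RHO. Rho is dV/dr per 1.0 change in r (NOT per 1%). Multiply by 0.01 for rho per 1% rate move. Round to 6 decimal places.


d1 = 0.1546745633; d2 = -0.0803254367
phi(d1) = 0.3941985181; exp(-qT) = 1.0000000000; exp(-rT) = 0.9927762179
N(-d2) = 0.5320107860
Rho = -K*T*exp(-rT)*N(-d2) = -107.5900 * 0.2500 * 0.9927762179 * 0.5320107860 = -14.206390

Answer: Rho = -14.206390


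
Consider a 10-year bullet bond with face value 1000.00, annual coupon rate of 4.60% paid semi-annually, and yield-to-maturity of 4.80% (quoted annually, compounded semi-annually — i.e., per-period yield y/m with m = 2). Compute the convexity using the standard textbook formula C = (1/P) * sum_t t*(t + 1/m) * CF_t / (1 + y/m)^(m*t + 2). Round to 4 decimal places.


Coupon per period c = face * coupon_rate / m = 23.000000
Periods per year m = 2; per-period yield y/m = 0.024000
Number of cashflows N = 20
Cashflows (t years, CF_t, discount factor 1/(1+y/m)^(m*t), PV):
  t = 0.5000: CF_t = 23.000000, DF = 0.976562, PV = 22.460938
  t = 1.0000: CF_t = 23.000000, DF = 0.953674, PV = 21.934509
  t = 1.5000: CF_t = 23.000000, DF = 0.931323, PV = 21.420419
  t = 2.0000: CF_t = 23.000000, DF = 0.909495, PV = 20.918378
  t = 2.5000: CF_t = 23.000000, DF = 0.888178, PV = 20.428104
  t = 3.0000: CF_t = 23.000000, DF = 0.867362, PV = 19.949320
  t = 3.5000: CF_t = 23.000000, DF = 0.847033, PV = 19.481758
  t = 4.0000: CF_t = 23.000000, DF = 0.827181, PV = 19.025154
  t = 4.5000: CF_t = 23.000000, DF = 0.807794, PV = 18.579252
  t = 5.0000: CF_t = 23.000000, DF = 0.788861, PV = 18.143801
  t = 5.5000: CF_t = 23.000000, DF = 0.770372, PV = 17.718555
  t = 6.0000: CF_t = 23.000000, DF = 0.752316, PV = 17.303277
  t = 6.5000: CF_t = 23.000000, DF = 0.734684, PV = 16.897731
  t = 7.0000: CF_t = 23.000000, DF = 0.717465, PV = 16.501691
  t = 7.5000: CF_t = 23.000000, DF = 0.700649, PV = 16.114932
  t = 8.0000: CF_t = 23.000000, DF = 0.684228, PV = 15.737239
  t = 8.5000: CF_t = 23.000000, DF = 0.668191, PV = 15.368397
  t = 9.0000: CF_t = 23.000000, DF = 0.652530, PV = 15.008200
  t = 9.5000: CF_t = 23.000000, DF = 0.637237, PV = 14.656446
  t = 10.0000: CF_t = 1023.000000, DF = 0.622302, PV = 636.614463
Price P = sum_t PV_t = 984.262564
Convexity numerator sum_t t*(t + 1/m) * CF_t / (1+y/m)^(m*t + 2):
  t = 0.5000: term = 10.710210
  t = 1.0000: term = 31.377567
  t = 1.5000: term = 61.284311
  t = 2.0000: term = 99.746600
  t = 2.5000: term = 146.113183
  t = 3.0000: term = 199.764118
  t = 3.5000: term = 260.109529
  t = 4.0000: term = 326.588415
  t = 4.5000: term = 398.667498
  t = 5.0000: term = 475.840113
  t = 5.5000: term = 557.625133
  t = 6.0000: term = 643.565938
  t = 6.5000: term = 733.229421
  t = 7.0000: term = 826.205027
  t = 7.5000: term = 922.103825
  t = 8.0000: term = 1020.557619
  t = 8.5000: term = 1121.218087
  t = 9.0000: term = 1223.755954
  t = 9.5000: term = 1327.860194
  t = 10.0000: term = 63747.900588
Convexity = (1/P) * sum = 74134.223330 / 984.262564 = 75.319560

Answer: Convexity = 75.3196


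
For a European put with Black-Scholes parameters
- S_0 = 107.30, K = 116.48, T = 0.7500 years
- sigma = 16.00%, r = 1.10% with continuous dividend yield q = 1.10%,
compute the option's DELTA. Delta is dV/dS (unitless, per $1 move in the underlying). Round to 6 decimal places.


d1 = -0.5231582591; d2 = -0.6617223237
phi(d1) = 0.3479189199; exp(-qT) = 0.9917839379; exp(-rT) = 0.9917839379
N(-d1) = 0.6995679370
Delta = -exp(-qT) * N(-d1) = -0.9917839379 * 0.6995679370 = -0.693820

Answer: Delta = -0.693820


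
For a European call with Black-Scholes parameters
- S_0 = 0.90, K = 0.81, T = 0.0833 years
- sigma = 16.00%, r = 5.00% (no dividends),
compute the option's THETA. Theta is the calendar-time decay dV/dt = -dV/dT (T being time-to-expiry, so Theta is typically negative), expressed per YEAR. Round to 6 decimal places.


Answer: Theta = -0.045608

Derivation:
d1 = 2.3948607663; d2 = 2.3486819833
phi(d1) = 0.0226721591; exp(-qT) = 1.0000000000; exp(-rT) = 0.9958436616
Theta = -S*exp(-qT)*phi(d1)*sigma/(2*sqrt(T)) - r*K*exp(-rT)*N(d2) + q*S*exp(-qT)*N(d1)
N(d1) = 0.9916866612; N(d2) = 0.9905800049; sqrt(T) = 0.2886173938
Term 1 = -0.9000 * 1.0000000000 * 0.0226721591 * 0.1600 / (2 * 0.2886173938) = -0.0056559150
Term 2 = -0.0500 * 0.8100 * 0.9958436616 * 0.9905800049 = -0.0399517442
Term 3 = 0 (no dividend yield, q = 0)
Theta = -0.0056559150 + (-0.0399517442) + (0.0000000000) = -0.045608


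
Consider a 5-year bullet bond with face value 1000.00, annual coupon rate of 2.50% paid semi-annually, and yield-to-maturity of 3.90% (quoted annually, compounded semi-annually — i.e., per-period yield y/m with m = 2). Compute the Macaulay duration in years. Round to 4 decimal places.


Coupon per period c = face * coupon_rate / m = 12.500000
Periods per year m = 2; per-period yield y/m = 0.019500
Number of cashflows N = 10
Cashflows (t years, CF_t, discount factor 1/(1+y/m)^(m*t), PV):
  t = 0.5000: CF_t = 12.500000, DF = 0.980873, PV = 12.260912
  t = 1.0000: CF_t = 12.500000, DF = 0.962112, PV = 12.026397
  t = 1.5000: CF_t = 12.500000, DF = 0.943709, PV = 11.796368
  t = 2.0000: CF_t = 12.500000, DF = 0.925659, PV = 11.570739
  t = 2.5000: CF_t = 12.500000, DF = 0.907954, PV = 11.349425
  t = 3.0000: CF_t = 12.500000, DF = 0.890588, PV = 11.132344
  t = 3.5000: CF_t = 12.500000, DF = 0.873553, PV = 10.919416
  t = 4.0000: CF_t = 12.500000, DF = 0.856845, PV = 10.710560
  t = 4.5000: CF_t = 12.500000, DF = 0.840456, PV = 10.505699
  t = 5.0000: CF_t = 1012.500000, DF = 0.824380, PV = 834.685234
Price P = sum_t PV_t = 936.957095
Macaulay numerator sum_t t * PV_t:
  t * PV_t at t = 0.5000: 6.130456
  t * PV_t at t = 1.0000: 12.026397
  t * PV_t at t = 1.5000: 17.694552
  t * PV_t at t = 2.0000: 23.141478
  t * PV_t at t = 2.5000: 28.373563
  t * PV_t at t = 3.0000: 33.397033
  t * PV_t at t = 3.5000: 38.217955
  t * PV_t at t = 4.0000: 42.842239
  t * PV_t at t = 4.5000: 47.275644
  t * PV_t at t = 5.0000: 4173.426171
Macaulay duration D = (sum_t t * PV_t) / P = 4422.525489 / 936.957095 = 4.720094

Answer: Macaulay duration = 4.7201 years


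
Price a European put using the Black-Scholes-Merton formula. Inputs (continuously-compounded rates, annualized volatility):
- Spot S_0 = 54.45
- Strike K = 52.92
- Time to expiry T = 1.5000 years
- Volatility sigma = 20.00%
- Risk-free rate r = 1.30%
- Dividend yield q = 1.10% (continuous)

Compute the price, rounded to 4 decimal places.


Answer: Price = 4.3516

Derivation:
d1 = (ln(S/K) + (r - q + 0.5*sigma^2) * T) / (sigma * sqrt(T)) = 0.25107886
d2 = d1 - sigma * sqrt(T) = 0.00612989
exp(-rT) = 0.98068890; exp(-qT) = 0.98363538
P = K * exp(-rT) * N(-d2) - S_0 * exp(-qT) * N(-d1)
N(-d1) = 0.40087657; N(-d2) = 0.49755454
P = 52.9200 * 0.98068890 * 0.49755454 - 54.4500 * 0.98363538 * 0.40087657 = 4.3516


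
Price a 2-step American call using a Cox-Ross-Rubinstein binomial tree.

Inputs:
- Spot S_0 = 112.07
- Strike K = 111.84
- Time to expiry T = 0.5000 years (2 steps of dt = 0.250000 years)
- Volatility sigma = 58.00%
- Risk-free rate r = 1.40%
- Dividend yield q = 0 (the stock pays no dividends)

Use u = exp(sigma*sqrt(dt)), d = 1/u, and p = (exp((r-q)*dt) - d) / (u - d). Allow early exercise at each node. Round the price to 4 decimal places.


Answer: Price = V(0,0) = 16.6294

Derivation:
dt = T/N = 0.250000
u = exp(sigma*sqrt(dt)) = 1.336427; d = 1/u = 0.748264
p = (exp((r-q)*dt) - d) / (u - d) = 0.433965
Discount per step: exp(-r*dt) = 0.996506
Stock lattice S(k, i) with i counting down-moves:
  k=0: S(0,0) = 112.0700
  k=1: S(1,0) = 149.7734; S(1,1) = 83.8579
  k=2: S(2,0) = 200.1613; S(2,1) = 112.0700; S(2,2) = 62.7478
Terminal payoffs V(N, i) = max(S_T - K, 0):
  V(2,0) = 88.321327; V(2,1) = 0.230000; V(2,2) = 0.000000
Backward induction: V(k, i) = exp(-r*dt) * [p * V(k+1, i) + (1-p) * V(k+1, i+1)]; then take max(V_cont, immediate exercise) for American.
  V(1,0) = exp(-r*dt) * [p*88.321327 + (1-p)*0.230000] = 38.324184; exercise = 37.933429; V(1,0) = max -> 38.324184
  V(1,1) = exp(-r*dt) * [p*0.230000 + (1-p)*0.000000] = 0.099463; exercise = 0.000000; V(1,1) = max -> 0.099463
  V(0,0) = exp(-r*dt) * [p*38.324184 + (1-p)*0.099463] = 16.629350; exercise = 0.230000; V(0,0) = max -> 16.629350


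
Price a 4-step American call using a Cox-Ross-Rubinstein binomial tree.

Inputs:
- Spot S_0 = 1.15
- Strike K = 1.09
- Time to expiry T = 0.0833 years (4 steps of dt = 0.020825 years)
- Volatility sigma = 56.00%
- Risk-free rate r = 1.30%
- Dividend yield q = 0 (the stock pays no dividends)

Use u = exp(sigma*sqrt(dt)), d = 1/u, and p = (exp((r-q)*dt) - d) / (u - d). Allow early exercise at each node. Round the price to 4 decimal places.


Answer: Price = V(0,0) = 0.1097

Derivation:
dt = T/N = 0.020825
u = exp(sigma*sqrt(dt)) = 1.084168; d = 1/u = 0.922366
p = (exp((r-q)*dt) - d) / (u - d) = 0.481481
Discount per step: exp(-r*dt) = 0.999729
Stock lattice S(k, i) with i counting down-moves:
  k=0: S(0,0) = 1.1500
  k=1: S(1,0) = 1.2468; S(1,1) = 1.0607
  k=2: S(2,0) = 1.3517; S(2,1) = 1.1500; S(2,2) = 0.9784
  k=3: S(3,0) = 1.4655; S(3,1) = 1.2468; S(3,2) = 1.0607; S(3,3) = 0.9024
  k=4: S(4,0) = 1.5889; S(4,1) = 1.3517; S(4,2) = 1.1500; S(4,3) = 0.9784; S(4,4) = 0.8324
Terminal payoffs V(N, i) = max(S_T - K, 0):
  V(4,0) = 0.498855; V(4,1) = 0.261733; V(4,2) = 0.060000; V(4,3) = 0.000000; V(4,4) = 0.000000
Backward induction: V(k, i) = exp(-r*dt) * [p * V(k+1, i) + (1-p) * V(k+1, i+1)]; then take max(V_cont, immediate exercise) for American.
  V(3,0) = exp(-r*dt) * [p*0.498855 + (1-p)*0.261733] = 0.375801; exercise = 0.375506; V(3,0) = max -> 0.375801
  V(3,1) = exp(-r*dt) * [p*0.261733 + (1-p)*0.060000] = 0.157088; exercise = 0.156793; V(3,1) = max -> 0.157088
  V(3,2) = exp(-r*dt) * [p*0.060000 + (1-p)*0.000000] = 0.028881; exercise = 0.000000; V(3,2) = max -> 0.028881
  V(3,3) = exp(-r*dt) * [p*0.000000 + (1-p)*0.000000] = 0.000000; exercise = 0.000000; V(3,3) = max -> 0.000000
  V(2,0) = exp(-r*dt) * [p*0.375801 + (1-p)*0.157088] = 0.262323; exercise = 0.261733; V(2,0) = max -> 0.262323
  V(2,1) = exp(-r*dt) * [p*0.157088 + (1-p)*0.028881] = 0.090586; exercise = 0.060000; V(2,1) = max -> 0.090586
  V(2,2) = exp(-r*dt) * [p*0.028881 + (1-p)*0.000000] = 0.013902; exercise = 0.000000; V(2,2) = max -> 0.013902
  V(1,0) = exp(-r*dt) * [p*0.262323 + (1-p)*0.090586] = 0.173227; exercise = 0.156793; V(1,0) = max -> 0.173227
  V(1,1) = exp(-r*dt) * [p*0.090586 + (1-p)*0.013902] = 0.050810; exercise = 0.000000; V(1,1) = max -> 0.050810
  V(0,0) = exp(-r*dt) * [p*0.173227 + (1-p)*0.050810] = 0.109722; exercise = 0.060000; V(0,0) = max -> 0.109722


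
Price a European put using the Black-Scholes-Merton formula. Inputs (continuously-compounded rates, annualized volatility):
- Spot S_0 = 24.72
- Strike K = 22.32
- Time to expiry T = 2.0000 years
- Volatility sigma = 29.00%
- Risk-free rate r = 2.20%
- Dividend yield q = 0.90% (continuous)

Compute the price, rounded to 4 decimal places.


d1 = (ln(S/K) + (r - q + 0.5*sigma^2) * T) / (sigma * sqrt(T)) = 0.51747902
d2 = d1 - sigma * sqrt(T) = 0.10735708
exp(-rT) = 0.95695396; exp(-qT) = 0.98216103
P = K * exp(-rT) * N(-d2) - S_0 * exp(-qT) * N(-d1)
N(-d1) = 0.30241091; N(-d2) = 0.45725285
P = 22.3200 * 0.95695396 * 0.45725285 - 24.7200 * 0.98216103 * 0.30241091 = 2.4243

Answer: Price = 2.4243


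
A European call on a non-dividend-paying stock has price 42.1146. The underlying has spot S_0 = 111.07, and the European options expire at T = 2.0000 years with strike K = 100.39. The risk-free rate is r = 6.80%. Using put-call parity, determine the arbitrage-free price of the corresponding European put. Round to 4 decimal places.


Put-call parity: C - P = S_0 * exp(-qT) - K * exp(-rT).
S_0 * exp(-qT) = 111.0700 * 1.00000000 = 111.07000000
K * exp(-rT) = 100.3900 * 0.87284263 = 87.62467188
P = C - S*exp(-qT) + K*exp(-rT)
P = 42.1146 - 111.07000000 + 87.62467188 = 18.6693

Answer: Put price = 18.6693


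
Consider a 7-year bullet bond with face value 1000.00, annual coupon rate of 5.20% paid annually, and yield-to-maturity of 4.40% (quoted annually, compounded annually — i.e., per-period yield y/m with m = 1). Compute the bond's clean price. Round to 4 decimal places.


Answer: Price = 1047.3146

Derivation:
Coupon per period c = face * coupon_rate / m = 52.000000
Periods per year m = 1; per-period yield y/m = 0.044000
Number of cashflows N = 7
Cashflows (t years, CF_t, discount factor 1/(1+y/m)^(m*t), PV):
  t = 1.0000: CF_t = 52.000000, DF = 0.957854, PV = 49.808429
  t = 2.0000: CF_t = 52.000000, DF = 0.917485, PV = 47.709223
  t = 3.0000: CF_t = 52.000000, DF = 0.878817, PV = 45.698490
  t = 4.0000: CF_t = 52.000000, DF = 0.841779, PV = 43.772500
  t = 5.0000: CF_t = 52.000000, DF = 0.806302, PV = 41.927682
  t = 6.0000: CF_t = 52.000000, DF = 0.772320, PV = 40.160615
  t = 7.0000: CF_t = 1052.000000, DF = 0.739770, PV = 778.237671
Price P = sum_t PV_t = 1047.314609


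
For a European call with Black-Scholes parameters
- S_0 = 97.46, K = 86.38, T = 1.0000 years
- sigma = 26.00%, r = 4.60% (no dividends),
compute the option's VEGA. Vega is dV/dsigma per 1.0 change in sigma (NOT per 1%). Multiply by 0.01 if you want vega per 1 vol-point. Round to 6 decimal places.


d1 = 0.7710994995; d2 = 0.5110994995
phi(d1) = 0.2963435807; exp(-qT) = 1.0000000000; exp(-rT) = 0.9550419622
Vega = S * exp(-qT) * phi(d1) * sqrt(T) = 97.4600 * 1.0000000000 * 0.2963435807 * 1.0000000000 = 28.881645

Answer: Vega = 28.881645


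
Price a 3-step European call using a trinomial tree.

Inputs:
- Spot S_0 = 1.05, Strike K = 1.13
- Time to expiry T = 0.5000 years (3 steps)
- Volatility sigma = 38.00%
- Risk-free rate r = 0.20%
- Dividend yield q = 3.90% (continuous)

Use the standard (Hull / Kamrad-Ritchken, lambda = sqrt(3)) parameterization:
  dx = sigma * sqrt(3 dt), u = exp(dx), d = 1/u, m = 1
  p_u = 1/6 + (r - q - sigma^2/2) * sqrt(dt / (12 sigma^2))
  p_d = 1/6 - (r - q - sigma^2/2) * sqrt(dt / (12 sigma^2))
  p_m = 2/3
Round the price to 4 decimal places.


Answer: Price = V(0,0) = 0.0721

Derivation:
dt = T/N = 0.166667; dx = sigma*sqrt(3*dt) = 0.268701
u = exp(dx) = 1.308263; d = 1/u = 0.764372
p_u = 0.132800, p_m = 0.666667, p_d = 0.200533
Discount per step: exp(-r*dt) = 0.999667
Stock lattice S(k, j) with j the centered position index:
  k=0: S(0,+0) = 1.0500
  k=1: S(1,-1) = 0.8026; S(1,+0) = 1.0500; S(1,+1) = 1.3737
  k=2: S(2,-2) = 0.6135; S(2,-1) = 0.8026; S(2,+0) = 1.0500; S(2,+1) = 1.3737; S(2,+2) = 1.7971
  k=3: S(3,-3) = 0.4689; S(3,-2) = 0.6135; S(3,-1) = 0.8026; S(3,+0) = 1.0500; S(3,+1) = 1.3737; S(3,+2) = 1.7971; S(3,+3) = 2.3511
Terminal payoffs V(N, j) = max(S_T - K, 0):
  V(3,-3) = 0.000000; V(3,-2) = 0.000000; V(3,-1) = 0.000000; V(3,+0) = 0.000000; V(3,+1) = 0.243677; V(3,+2) = 0.667131; V(3,+3) = 1.221120
Backward induction: V(k, j) = exp(-r*dt) * [p_u * V(k+1, j+1) + p_m * V(k+1, j) + p_d * V(k+1, j-1)]
  V(2,-2) = exp(-r*dt) * [p_u*0.000000 + p_m*0.000000 + p_d*0.000000] = 0.000000
  V(2,-1) = exp(-r*dt) * [p_u*0.000000 + p_m*0.000000 + p_d*0.000000] = 0.000000
  V(2,+0) = exp(-r*dt) * [p_u*0.243677 + p_m*0.000000 + p_d*0.000000] = 0.032349
  V(2,+1) = exp(-r*dt) * [p_u*0.667131 + p_m*0.243677 + p_d*0.000000] = 0.250962
  V(2,+2) = exp(-r*dt) * [p_u*1.221120 + p_m*0.667131 + p_d*0.243677] = 0.655565
  V(1,-1) = exp(-r*dt) * [p_u*0.032349 + p_m*0.000000 + p_d*0.000000] = 0.004295
  V(1,+0) = exp(-r*dt) * [p_u*0.250962 + p_m*0.032349 + p_d*0.000000] = 0.054876
  V(1,+1) = exp(-r*dt) * [p_u*0.655565 + p_m*0.250962 + p_d*0.032349] = 0.260767
  V(0,+0) = exp(-r*dt) * [p_u*0.260767 + p_m*0.054876 + p_d*0.004295] = 0.072051


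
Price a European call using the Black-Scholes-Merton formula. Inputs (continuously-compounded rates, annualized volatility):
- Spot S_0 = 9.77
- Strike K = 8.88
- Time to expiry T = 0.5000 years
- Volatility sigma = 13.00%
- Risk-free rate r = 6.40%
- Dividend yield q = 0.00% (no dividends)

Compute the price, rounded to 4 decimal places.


Answer: Price = 1.2014

Derivation:
d1 = (ln(S/K) + (r - q + 0.5*sigma^2) * T) / (sigma * sqrt(T)) = 1.43314128
d2 = d1 - sigma * sqrt(T) = 1.34121740
exp(-rT) = 0.96850658; exp(-qT) = 1.00000000
C = S_0 * exp(-qT) * N(d1) - K * exp(-rT) * N(d2)
N(d1) = 0.92409127; N(d2) = 0.91007506
C = 9.7700 * 1.00000000 * 0.92409127 - 8.8800 * 0.96850658 * 0.91007506 = 1.2014


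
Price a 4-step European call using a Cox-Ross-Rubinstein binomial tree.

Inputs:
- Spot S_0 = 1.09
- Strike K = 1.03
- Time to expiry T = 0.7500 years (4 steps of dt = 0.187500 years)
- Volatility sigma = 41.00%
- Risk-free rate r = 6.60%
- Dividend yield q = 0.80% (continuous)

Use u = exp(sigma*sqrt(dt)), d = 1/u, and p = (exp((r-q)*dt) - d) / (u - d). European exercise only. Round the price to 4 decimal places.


Answer: Price = V(0,0) = 0.2026

Derivation:
dt = T/N = 0.187500
u = exp(sigma*sqrt(dt)) = 1.194270; d = 1/u = 0.837332
p = (exp((r-q)*dt) - d) / (u - d) = 0.486366
Discount per step: exp(-r*dt) = 0.987701
Stock lattice S(k, i) with i counting down-moves:
  k=0: S(0,0) = 1.0900
  k=1: S(1,0) = 1.3018; S(1,1) = 0.9127
  k=2: S(2,0) = 1.5546; S(2,1) = 1.0900; S(2,2) = 0.7642
  k=3: S(3,0) = 1.8567; S(3,1) = 1.3018; S(3,2) = 0.9127; S(3,3) = 0.6399
  k=4: S(4,0) = 2.2174; S(4,1) = 1.5546; S(4,2) = 1.0900; S(4,3) = 0.7642; S(4,4) = 0.5358
Terminal payoffs V(N, i) = max(S_T - K, 0):
  V(4,0) = 1.187363; V(4,1) = 0.524646; V(4,2) = 0.060000; V(4,3) = 0.000000; V(4,4) = 0.000000
Backward induction: V(k, i) = exp(-r*dt) * [p * V(k+1, i) + (1-p) * V(k+1, i+1)].
  V(3,0) = exp(-r*dt) * [p*1.187363 + (1-p)*0.524646] = 0.836552
  V(3,1) = exp(-r*dt) * [p*0.524646 + (1-p)*0.060000] = 0.282471
  V(3,2) = exp(-r*dt) * [p*0.060000 + (1-p)*0.000000] = 0.028823
  V(3,3) = exp(-r*dt) * [p*0.000000 + (1-p)*0.000000] = 0.000000
  V(2,0) = exp(-r*dt) * [p*0.836552 + (1-p)*0.282471] = 0.545169
  V(2,1) = exp(-r*dt) * [p*0.282471 + (1-p)*0.028823] = 0.150317
  V(2,2) = exp(-r*dt) * [p*0.028823 + (1-p)*0.000000] = 0.013846
  V(1,0) = exp(-r*dt) * [p*0.545169 + (1-p)*0.150317] = 0.338149
  V(1,1) = exp(-r*dt) * [p*0.150317 + (1-p)*0.013846] = 0.079234
  V(0,0) = exp(-r*dt) * [p*0.338149 + (1-p)*0.079234] = 0.202638


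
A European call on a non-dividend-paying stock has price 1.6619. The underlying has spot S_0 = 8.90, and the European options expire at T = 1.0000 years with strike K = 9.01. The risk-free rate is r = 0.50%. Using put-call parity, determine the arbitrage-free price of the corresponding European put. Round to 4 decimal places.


Answer: Put price = 1.7270

Derivation:
Put-call parity: C - P = S_0 * exp(-qT) - K * exp(-rT).
S_0 * exp(-qT) = 8.9000 * 1.00000000 = 8.90000000
K * exp(-rT) = 9.0100 * 0.99501248 = 8.96506244
P = C - S*exp(-qT) + K*exp(-rT)
P = 1.6619 - 8.90000000 + 8.96506244 = 1.7270


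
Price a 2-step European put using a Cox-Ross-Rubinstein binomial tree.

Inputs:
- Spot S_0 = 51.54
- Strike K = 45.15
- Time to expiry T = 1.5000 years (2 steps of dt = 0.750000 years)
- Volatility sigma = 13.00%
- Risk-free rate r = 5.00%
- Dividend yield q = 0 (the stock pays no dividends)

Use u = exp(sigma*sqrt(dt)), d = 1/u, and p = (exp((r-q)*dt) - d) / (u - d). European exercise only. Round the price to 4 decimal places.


dt = T/N = 0.750000
u = exp(sigma*sqrt(dt)) = 1.119165; d = 1/u = 0.893523
p = (exp((r-q)*dt) - d) / (u - d) = 0.641231
Discount per step: exp(-r*dt) = 0.963194
Stock lattice S(k, i) with i counting down-moves:
  k=0: S(0,0) = 51.5400
  k=1: S(1,0) = 57.6818; S(1,1) = 46.0522
  k=2: S(2,0) = 64.5555; S(2,1) = 51.5400; S(2,2) = 41.1487
Terminal payoffs V(N, i) = max(K - S_T, 0):
  V(2,0) = 0.000000; V(2,1) = 0.000000; V(2,2) = 4.001330
Backward induction: V(k, i) = exp(-r*dt) * [p * V(k+1, i) + (1-p) * V(k+1, i+1)].
  V(1,0) = exp(-r*dt) * [p*0.000000 + (1-p)*0.000000] = 0.000000
  V(1,1) = exp(-r*dt) * [p*0.000000 + (1-p)*4.001330] = 1.382716
  V(0,0) = exp(-r*dt) * [p*0.000000 + (1-p)*1.382716] = 0.477817

Answer: Price = V(0,0) = 0.4778


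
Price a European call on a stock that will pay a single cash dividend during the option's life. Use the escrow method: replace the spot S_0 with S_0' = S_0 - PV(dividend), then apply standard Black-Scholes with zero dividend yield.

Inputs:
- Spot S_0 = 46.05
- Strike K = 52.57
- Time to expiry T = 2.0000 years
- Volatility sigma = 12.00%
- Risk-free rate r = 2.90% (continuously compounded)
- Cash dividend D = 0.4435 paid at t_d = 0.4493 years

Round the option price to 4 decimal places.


Answer: Price = 1.6068

Derivation:
PV(D) = D * exp(-r * t_d) = 0.4435 * 0.98705482 = 0.43775881
S_0' = S_0 - PV(D) = 46.0500 - 0.43775881 = 45.61224119
d1 = (ln(S_0'/K) + (r + sigma^2/2)*T) / (sigma*sqrt(T)) = -0.40994213
d2 = d1 - sigma*sqrt(T) = -0.57964776
exp(-rT) = 0.94364995
N(d1) = 0.34092420; N(d2) = 0.28107609
C = S_0' * N(d1) - K * exp(-rT) * N(d2) = 45.61224119 * 0.34092420 - 52.5700 * 0.94364995 * 0.28107609 = 1.6068


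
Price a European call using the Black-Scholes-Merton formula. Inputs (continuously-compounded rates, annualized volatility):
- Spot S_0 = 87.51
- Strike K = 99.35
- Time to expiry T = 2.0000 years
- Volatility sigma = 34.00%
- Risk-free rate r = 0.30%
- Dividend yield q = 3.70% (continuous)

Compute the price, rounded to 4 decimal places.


Answer: Price = 9.7118

Derivation:
d1 = (ln(S/K) + (r - q + 0.5*sigma^2) * T) / (sigma * sqrt(T)) = -0.16491372
d2 = d1 - sigma * sqrt(T) = -0.64574634
exp(-rT) = 0.99401796; exp(-qT) = 0.92867169
C = S_0 * exp(-qT) * N(d1) - K * exp(-rT) * N(d2)
N(d1) = 0.43450595; N(d2) = 0.25922182
C = 87.5100 * 0.92867169 * 0.43450595 - 99.3500 * 0.99401796 * 0.25922182 = 9.7118


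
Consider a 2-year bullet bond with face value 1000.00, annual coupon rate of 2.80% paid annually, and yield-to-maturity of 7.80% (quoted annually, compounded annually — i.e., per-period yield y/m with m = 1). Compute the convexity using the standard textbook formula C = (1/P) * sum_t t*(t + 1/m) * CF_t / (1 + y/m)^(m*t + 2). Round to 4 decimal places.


Coupon per period c = face * coupon_rate / m = 28.000000
Periods per year m = 1; per-period yield y/m = 0.078000
Number of cashflows N = 2
Cashflows (t years, CF_t, discount factor 1/(1+y/m)^(m*t), PV):
  t = 1.0000: CF_t = 28.000000, DF = 0.927644, PV = 25.974026
  t = 2.0000: CF_t = 1028.000000, DF = 0.860523, PV = 884.617635
Price P = sum_t PV_t = 910.591661
Convexity numerator sum_t t*(t + 1/m) * CF_t / (1+y/m)^(m*t + 2):
  t = 1.0000: term = 44.702493
  t = 2.0000: term = 4567.402882
Convexity = (1/P) * sum = 4612.105376 / 910.591661 = 5.064955

Answer: Convexity = 5.0650


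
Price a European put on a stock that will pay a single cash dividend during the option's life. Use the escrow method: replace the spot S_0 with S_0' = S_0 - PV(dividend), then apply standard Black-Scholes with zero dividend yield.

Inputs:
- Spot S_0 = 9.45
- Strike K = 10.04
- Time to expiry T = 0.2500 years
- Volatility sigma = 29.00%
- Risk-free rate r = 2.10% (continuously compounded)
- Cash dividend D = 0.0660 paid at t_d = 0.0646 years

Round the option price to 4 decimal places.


PV(D) = D * exp(-r * t_d) = 0.0660 * 0.99864432 = 0.06591053
S_0' = S_0 - PV(D) = 9.4500 - 0.06591053 = 9.38408947
d1 = (ln(S_0'/K) + (r + sigma^2/2)*T) / (sigma*sqrt(T)) = -0.35723426
d2 = d1 - sigma*sqrt(T) = -0.50223426
exp(-rT) = 0.99476376
N(-d1) = 0.63954178; N(-d2) = 0.69224863
P = K * exp(-rT) * N(-d2) - S_0' * N(-d1) = 10.0400 * 0.99476376 * 0.69224863 - 9.38408947 * 0.63954178 = 0.9123

Answer: Price = 0.9123


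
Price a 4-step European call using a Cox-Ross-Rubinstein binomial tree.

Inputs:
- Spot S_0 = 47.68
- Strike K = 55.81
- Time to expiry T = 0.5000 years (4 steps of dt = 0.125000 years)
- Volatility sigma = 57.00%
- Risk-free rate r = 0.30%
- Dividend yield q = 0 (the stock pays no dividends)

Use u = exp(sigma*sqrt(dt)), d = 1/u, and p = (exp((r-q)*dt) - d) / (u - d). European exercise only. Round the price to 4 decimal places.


dt = T/N = 0.125000
u = exp(sigma*sqrt(dt)) = 1.223267; d = 1/u = 0.817483
p = (exp((r-q)*dt) - d) / (u - d) = 0.450713
Discount per step: exp(-r*dt) = 0.999625
Stock lattice S(k, i) with i counting down-moves:
  k=0: S(0,0) = 47.6800
  k=1: S(1,0) = 58.3254; S(1,1) = 38.9776
  k=2: S(2,0) = 71.3475; S(2,1) = 47.6800; S(2,2) = 31.8635
  k=3: S(3,0) = 87.2771; S(3,1) = 58.3254; S(3,2) = 38.9776; S(3,3) = 26.0479
  k=4: S(4,0) = 106.7632; S(4,1) = 71.3475; S(4,2) = 47.6800; S(4,3) = 31.8635; S(4,4) = 21.2937
Terminal payoffs V(N, i) = max(S_T - K, 0):
  V(4,0) = 50.953249; V(4,1) = 15.537542; V(4,2) = 0.000000; V(4,3) = 0.000000; V(4,4) = 0.000000
Backward induction: V(k, i) = exp(-r*dt) * [p * V(k+1, i) + (1-p) * V(k+1, i+1)].
  V(3,0) = exp(-r*dt) * [p*50.953249 + (1-p)*15.537542] = 31.488043
  V(3,1) = exp(-r*dt) * [p*15.537542 + (1-p)*0.000000] = 7.000343
  V(3,2) = exp(-r*dt) * [p*0.000000 + (1-p)*0.000000] = 0.000000
  V(3,3) = exp(-r*dt) * [p*0.000000 + (1-p)*0.000000] = 0.000000
  V(2,0) = exp(-r*dt) * [p*31.488043 + (1-p)*7.000343] = 18.030499
  V(2,1) = exp(-r*dt) * [p*7.000343 + (1-p)*0.000000] = 3.153961
  V(2,2) = exp(-r*dt) * [p*0.000000 + (1-p)*0.000000] = 0.000000
  V(1,0) = exp(-r*dt) * [p*18.030499 + (1-p)*3.153961] = 9.855310
  V(1,1) = exp(-r*dt) * [p*3.153961 + (1-p)*0.000000] = 1.420998
  V(0,0) = exp(-r*dt) * [p*9.855310 + (1-p)*1.420998] = 5.220492

Answer: Price = V(0,0) = 5.2205


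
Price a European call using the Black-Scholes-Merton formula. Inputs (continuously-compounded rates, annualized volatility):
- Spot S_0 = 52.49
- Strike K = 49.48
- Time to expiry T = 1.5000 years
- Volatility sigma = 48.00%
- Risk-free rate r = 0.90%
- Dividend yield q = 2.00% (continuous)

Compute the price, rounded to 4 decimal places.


Answer: Price = 12.6219

Derivation:
d1 = (ln(S/K) + (r - q + 0.5*sigma^2) * T) / (sigma * sqrt(T)) = 0.36632481
d2 = d1 - sigma * sqrt(T) = -0.22155273
exp(-rT) = 0.98659072; exp(-qT) = 0.97044553
C = S_0 * exp(-qT) * N(d1) - K * exp(-rT) * N(d2)
N(d1) = 0.64293864; N(d2) = 0.41233104
C = 52.4900 * 0.97044553 * 0.64293864 - 49.4800 * 0.98659072 * 0.41233104 = 12.6219


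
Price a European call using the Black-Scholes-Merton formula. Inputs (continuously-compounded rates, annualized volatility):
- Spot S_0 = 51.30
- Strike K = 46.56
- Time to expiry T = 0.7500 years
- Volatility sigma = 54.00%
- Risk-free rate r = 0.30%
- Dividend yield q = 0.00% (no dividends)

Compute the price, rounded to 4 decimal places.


Answer: Price = 11.6575

Derivation:
d1 = (ln(S/K) + (r - q + 0.5*sigma^2) * T) / (sigma * sqrt(T)) = 0.44594738
d2 = d1 - sigma * sqrt(T) = -0.02170634
exp(-rT) = 0.99775253; exp(-qT) = 1.00000000
C = S_0 * exp(-qT) * N(d1) - K * exp(-rT) * N(d2)
N(d1) = 0.67218237; N(d2) = 0.49134110
C = 51.3000 * 1.00000000 * 0.67218237 - 46.5600 * 0.99775253 * 0.49134110 = 11.6575


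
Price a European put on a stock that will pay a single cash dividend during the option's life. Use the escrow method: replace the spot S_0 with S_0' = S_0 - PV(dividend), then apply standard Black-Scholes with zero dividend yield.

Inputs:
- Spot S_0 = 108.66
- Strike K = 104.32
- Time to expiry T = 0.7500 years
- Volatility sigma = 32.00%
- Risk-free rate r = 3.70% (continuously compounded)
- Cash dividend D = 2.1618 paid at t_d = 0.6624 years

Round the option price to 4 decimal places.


PV(D) = D * exp(-r * t_d) = 2.1618 * 0.97578910 = 2.10946088
S_0' = S_0 - PV(D) = 108.6600 - 2.10946088 = 106.55053912
d1 = (ln(S_0'/K) + (r + sigma^2/2)*T) / (sigma*sqrt(T)) = 0.31503955
d2 = d1 - sigma*sqrt(T) = 0.03791142
exp(-rT) = 0.97263149
N(-d1) = 0.37636581; N(-d2) = 0.48487915
P = K * exp(-rT) * N(-d2) - S_0' * N(-d1) = 104.3200 * 0.97263149 * 0.48487915 - 106.55053912 * 0.37636581 = 9.0962

Answer: Price = 9.0962


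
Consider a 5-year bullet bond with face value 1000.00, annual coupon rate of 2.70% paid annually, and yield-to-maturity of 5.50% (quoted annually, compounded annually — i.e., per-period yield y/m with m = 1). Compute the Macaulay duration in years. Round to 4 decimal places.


Answer: Macaulay duration = 4.7241 years

Derivation:
Coupon per period c = face * coupon_rate / m = 27.000000
Periods per year m = 1; per-period yield y/m = 0.055000
Number of cashflows N = 5
Cashflows (t years, CF_t, discount factor 1/(1+y/m)^(m*t), PV):
  t = 1.0000: CF_t = 27.000000, DF = 0.947867, PV = 25.592417
  t = 2.0000: CF_t = 27.000000, DF = 0.898452, PV = 24.258215
  t = 3.0000: CF_t = 27.000000, DF = 0.851614, PV = 22.993569
  t = 4.0000: CF_t = 27.000000, DF = 0.807217, PV = 21.794852
  t = 5.0000: CF_t = 1027.000000, DF = 0.765134, PV = 785.792981
Price P = sum_t PV_t = 880.432035
Macaulay numerator sum_t t * PV_t:
  t * PV_t at t = 1.0000: 25.592417
  t * PV_t at t = 2.0000: 48.516430
  t * PV_t at t = 3.0000: 68.980707
  t * PV_t at t = 4.0000: 87.179408
  t * PV_t at t = 5.0000: 3928.964907
Macaulay duration D = (sum_t t * PV_t) / P = 4159.233870 / 880.432035 = 4.724083
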